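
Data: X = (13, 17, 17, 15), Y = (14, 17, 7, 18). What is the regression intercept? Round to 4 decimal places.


a = ybar - b*xbar, where b = sum((xi-xbar)(yi-ybar)) / sum((xi-xbar)^2)
n = 4, xbar = 62/4 = 15.5, ybar = 56/4 = 14
Sxy = sum((xi-xbar)(yi-ybar)) = -8
Sxx = sum((xi-xbar)^2) = 11
b = Sxy / Sxx = -8/11 ≈ -0.727273
a = 14 - (-0.727273) * 15.5 = 278/11 ≈ 25.272727

25.2727


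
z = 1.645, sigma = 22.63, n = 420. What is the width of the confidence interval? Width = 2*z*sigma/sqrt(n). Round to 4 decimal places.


width = 2*z*sigma/sqrt(n)
2*z*sigma = 2 * 1.645 * 22.63 = 74.4527
sqrt(420) ≈ 20.493902
width = 74.4527 / 20.493902 ≈ 3.632920

3.6329


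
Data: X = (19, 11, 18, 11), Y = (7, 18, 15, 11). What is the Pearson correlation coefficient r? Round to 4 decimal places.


r = sum((xi-xbar)(yi-ybar)) / sqrt(sum((xi-xbar)^2) * sum((yi-ybar)^2))
n = 4, xbar = 59/4 = 14.75, ybar = 51/4 = 12.75
Sxy = sum((xi-xbar)(yi-ybar)) = -30.25
Sxx = sum((xi-xbar)^2) = 56.75
Syy = sum((yi-ybar)^2) = 68.75
sqrt(Sxx*Syy) ≈ 62.462489
r = Sxy / sqrt(Sxx*Syy) = -30.25 / 62.462489 ≈ -0.484291

-0.4843


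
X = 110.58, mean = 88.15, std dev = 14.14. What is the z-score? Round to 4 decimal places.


z = (X - mu) / sigma
X - mu = 110.58 - 88.15 = 22.43
z = 22.43 / 14.14 = 2243/1414 ≈ 1.586280

1.5863


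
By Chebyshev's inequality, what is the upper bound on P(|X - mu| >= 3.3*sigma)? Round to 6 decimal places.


P <= 1/k^2
k^2 = 3.3^2 = 10.89
1/k^2 = 1 / 10.89 = 100/1089 ≈ 0.09182736

0.091827


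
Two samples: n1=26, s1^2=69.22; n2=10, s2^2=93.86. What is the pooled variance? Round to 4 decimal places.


sp^2 = ((n1-1)*s1^2 + (n2-1)*s2^2)/(n1+n2-2)
(n1-1)*s1^2 = 25 * 69.22 = 1730.5
(n2-1)*s2^2 = 9 * 93.86 = 844.74
numerator = 1730.5 + 844.74 = 2575.24
n1+n2-2 = 34
sp^2 = 2575.24 / 34 = 64381/850 ≈ 75.742353

75.7424


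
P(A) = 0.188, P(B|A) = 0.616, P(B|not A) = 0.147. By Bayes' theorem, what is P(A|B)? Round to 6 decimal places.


P(A|B) = P(B|A)*P(A) / P(B), P(B) = P(B|A)*P(A) + P(B|not A)*P(not A)
P(B|A)*P(A) = 0.616 * 0.188 = 0.115808
P(B|not A)*P(not A) = 0.147 * 0.812 = 0.119364
P(B) = 0.115808 + 0.119364 = 0.235172
P(A|B) = 0.115808 / 0.235172 = 4136/8399 ≈ 0.49243958

0.492440


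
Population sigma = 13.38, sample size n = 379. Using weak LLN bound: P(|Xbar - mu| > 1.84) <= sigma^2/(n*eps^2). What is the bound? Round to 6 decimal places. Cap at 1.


bound = min(1, sigma^2/(n*eps^2))
sigma^2 = 13.38^2 = 179.0244
n*eps^2 = 379 * 1.84^2 = 379 * 3.3856 = 1283.1424
sigma^2/(n*eps^2) = 179.0244 / 1283.1424 ≈ 0.13952029

0.139520


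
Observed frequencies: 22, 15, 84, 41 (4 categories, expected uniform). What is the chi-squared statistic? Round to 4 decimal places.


chi2 = sum((O-E)^2/E), E = total/4
total = 162, E = 162/4 = 40.5
(22 - 40.5)^2 / 40.5 = 342.25 / 40.5 = 1369/162 ≈ 8.450617
(15 - 40.5)^2 / 40.5 = 650.25 / 40.5 = 289/18 ≈ 16.055556
(84 - 40.5)^2 / 40.5 = 1892.25 / 40.5 = 841/18 ≈ 46.722222
(41 - 40.5)^2 / 40.5 = 0.25 / 40.5 = 1/162 ≈ 0.006173
chi2 = 5770/81 ≈ 71.234568

71.2346


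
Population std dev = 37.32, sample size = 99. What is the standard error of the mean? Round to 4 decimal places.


SE = sigma / sqrt(n)
sqrt(99) ≈ 9.949874
SE = 37.32 / 9.949874 ≈ 3.750801

3.7508


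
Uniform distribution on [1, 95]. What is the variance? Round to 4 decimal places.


Var = (b-a)^2 / 12
(b-a)^2 = (95 - 1)^2 = 8836
Var = 8836/12 ≈ 736.333333

736.3333


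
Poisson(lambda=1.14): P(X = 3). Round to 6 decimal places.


P = e^(-lam) * lam^k / k!
e^(-1.14) ≈ 0.3198190
lam^k = 1.14^3 = 1.481544
k! = 3! = 6
P = 0.3198190 * 1.481544 / 6 ≈ 0.078971

0.078971


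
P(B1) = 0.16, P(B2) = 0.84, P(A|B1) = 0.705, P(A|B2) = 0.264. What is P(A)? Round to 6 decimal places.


P(A) = P(A|B1)*P(B1) + P(A|B2)*P(B2)
P(A|B1)*P(B1) = 0.705 * 0.16 = 0.1128
P(A|B2)*P(B2) = 0.264 * 0.84 = 0.22176
P(A) = 0.1128 + 0.22176 = 0.33456

0.334560


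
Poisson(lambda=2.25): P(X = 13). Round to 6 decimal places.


P = e^(-lam) * lam^k / k!
e^(-2.25) ≈ 0.1053992
lam^k = 2.25^13 ≈ 37876.752441
k! = 13! = 6227020800
P = 0.1053992 * 37876.752441 / 6227020800 ≈ 0.000001

0.000001


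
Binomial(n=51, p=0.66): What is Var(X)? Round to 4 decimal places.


Var = n*p*(1-p) = 51 * 0.66 * 0.34 = 11.4444

11.4444


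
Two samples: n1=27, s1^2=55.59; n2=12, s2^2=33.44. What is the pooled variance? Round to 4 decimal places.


sp^2 = ((n1-1)*s1^2 + (n2-1)*s2^2)/(n1+n2-2)
(n1-1)*s1^2 = 26 * 55.59 = 1445.34
(n2-1)*s2^2 = 11 * 33.44 = 367.84
numerator = 1445.34 + 367.84 = 1813.18
n1+n2-2 = 37
sp^2 = 1813.18 / 37 = 90659/1850 ≈ 49.004865

49.0049


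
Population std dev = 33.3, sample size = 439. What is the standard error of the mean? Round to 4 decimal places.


SE = sigma / sqrt(n)
sqrt(439) ≈ 20.952327
SE = 33.3 / 20.952327 ≈ 1.589322

1.5893


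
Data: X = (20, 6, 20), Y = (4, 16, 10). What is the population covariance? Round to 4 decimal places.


Cov = (1/n)*sum((xi-xbar)(yi-ybar))
n = 3, xbar = 46/3 ≈ 15.333333, ybar = 30/3 = 10
sum((xi-xbar)(yi-ybar)) = -84
Cov = -84 / 3 = -28

-28.0000


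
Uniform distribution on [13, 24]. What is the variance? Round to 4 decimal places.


Var = (b-a)^2 / 12
(b-a)^2 = (24 - 13)^2 = 121
Var = 121/12 ≈ 10.083333

10.0833


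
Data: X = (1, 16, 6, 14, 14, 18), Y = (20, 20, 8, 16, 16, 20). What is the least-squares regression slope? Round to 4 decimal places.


b = sum((xi-xbar)(yi-ybar)) / sum((xi-xbar)^2)
n = 6, xbar = 69/6 = 11.5, ybar = 100/6 = 50/3 ≈ 16.666667
Sxy = sum((xi-xbar)(yi-ybar)) = 46
Sxx = sum((xi-xbar)^2) = 215.5
b = Sxy / Sxx = 92/431 ≈ 0.213457

0.2135


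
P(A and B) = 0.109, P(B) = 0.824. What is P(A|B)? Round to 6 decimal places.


P(A|B) = P(A and B) / P(B) = 0.109 / 0.824 = 109/824 ≈ 0.13228155

0.132282


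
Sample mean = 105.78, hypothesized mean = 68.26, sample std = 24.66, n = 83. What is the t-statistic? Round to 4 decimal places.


t = (xbar - mu0) / (s/sqrt(n))
xbar - mu0 = 105.78 - 68.26 = 37.52
sqrt(83) ≈ 9.11043358
s/sqrt(n) = 24.66 / 9.11043358 ≈ 2.70678665
t = 37.52 / 2.70678665 ≈ 13.861454

13.8615


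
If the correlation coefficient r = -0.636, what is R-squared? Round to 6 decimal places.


R^2 = r^2 = (-0.636)^2 = 0.404496

0.404496


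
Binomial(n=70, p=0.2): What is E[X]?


E[X] = n*p = 70 * 0.2 = 14

14


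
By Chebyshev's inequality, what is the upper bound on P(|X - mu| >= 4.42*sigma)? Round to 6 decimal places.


P <= 1/k^2
k^2 = 4.42^2 = 19.5364
1/k^2 = 1 / 19.5364 ≈ 0.05118650

0.051187


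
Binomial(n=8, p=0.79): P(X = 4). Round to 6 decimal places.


P = C(n,k) * p^k * (1-p)^(n-k)
C(8,4) = 70
p^k = 0.79^4 ≈ 0.3895008
(1-p)^(n-k) = 0.21^4 = 0.00194481
P = 70 * 0.3895008 * 0.00194481 ≈ 0.053025

0.053025


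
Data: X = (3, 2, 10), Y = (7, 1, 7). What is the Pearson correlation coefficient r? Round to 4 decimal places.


r = sum((xi-xbar)(yi-ybar)) / sqrt(sum((xi-xbar)^2) * sum((yi-ybar)^2))
n = 3, xbar = 15/3 = 5, ybar = 15/3 = 5
Sxy = sum((xi-xbar)(yi-ybar)) = 18
Sxx = sum((xi-xbar)^2) = 38
Syy = sum((yi-ybar)^2) = 24
sqrt(Sxx*Syy) ≈ 30.199338
r = Sxy / sqrt(Sxx*Syy) = 18 / 30.199338 ≈ 0.596040

0.5960


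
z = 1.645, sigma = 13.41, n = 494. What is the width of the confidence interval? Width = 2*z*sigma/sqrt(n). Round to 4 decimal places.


width = 2*z*sigma/sqrt(n)
2*z*sigma = 2 * 1.645 * 13.41 = 44.1189
sqrt(494) ≈ 22.226111
width = 44.1189 / 22.226111 ≈ 1.985003

1.9850


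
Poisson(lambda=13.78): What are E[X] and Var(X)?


E[X] = Var(X) = lambda = 13.78

13.78, 13.78


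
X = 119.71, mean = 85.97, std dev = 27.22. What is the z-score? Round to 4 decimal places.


z = (X - mu) / sigma
X - mu = 119.71 - 85.97 = 33.74
z = 33.74 / 27.22 = 1687/1361 ≈ 1.239530

1.2395


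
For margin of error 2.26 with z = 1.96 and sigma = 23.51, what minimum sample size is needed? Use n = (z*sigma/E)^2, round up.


z*sigma/E = 1.96 * 23.51 / 2.26 = 115199/5650 ≈ 20.389204
(z*sigma/E)^2 ≈ 415.719621
round up: n = 416

416


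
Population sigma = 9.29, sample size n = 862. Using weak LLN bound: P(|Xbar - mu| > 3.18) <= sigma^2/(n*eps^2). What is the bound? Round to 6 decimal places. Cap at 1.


bound = min(1, sigma^2/(n*eps^2))
sigma^2 = 9.29^2 = 86.3041
n*eps^2 = 862 * 3.18^2 = 862 * 10.1124 = 8716.8888
sigma^2/(n*eps^2) = 86.3041 / 8716.8888 ≈ 0.00990079

0.009901


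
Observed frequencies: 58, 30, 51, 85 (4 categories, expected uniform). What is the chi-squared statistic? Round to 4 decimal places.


chi2 = sum((O-E)^2/E), E = total/4
total = 224, E = 224/4 = 56
(58 - 56)^2 / 56 = 4 / 56 = 1/14 ≈ 0.071429
(30 - 56)^2 / 56 = 676 / 56 = 169/14 ≈ 12.071429
(51 - 56)^2 / 56 = 25 / 56 = 25/56 ≈ 0.446429
(85 - 56)^2 / 56 = 841 / 56 = 841/56 ≈ 15.017857
chi2 = 773/28 ≈ 27.607143

27.6071


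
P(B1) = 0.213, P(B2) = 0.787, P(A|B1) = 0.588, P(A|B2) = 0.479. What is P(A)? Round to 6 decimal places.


P(A) = P(A|B1)*P(B1) + P(A|B2)*P(B2)
P(A|B1)*P(B1) = 0.588 * 0.213 = 0.125244
P(A|B2)*P(B2) = 0.479 * 0.787 = 0.376973
P(A) = 0.125244 + 0.376973 = 0.502217

0.502217


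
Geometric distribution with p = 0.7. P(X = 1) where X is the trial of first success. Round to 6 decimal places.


P = (1-p)^(k-1) * p
(1-p)^(k-1) = 0.3^0 = 1
P = 1 * 0.7 = 0.7

0.700000


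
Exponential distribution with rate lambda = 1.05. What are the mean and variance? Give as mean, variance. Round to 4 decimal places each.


mean = 1/lam, var = 1/lam^2
mean = 1 / 1.05 = 20/21 ≈ 0.952381
lam^2 = 1.05^2 = 1.1025
var = 1 / 1.1025 = 400/441 ≈ 0.907029

0.9524, 0.9070


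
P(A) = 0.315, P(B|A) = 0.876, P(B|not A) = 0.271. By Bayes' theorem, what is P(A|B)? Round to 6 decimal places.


P(A|B) = P(B|A)*P(A) / P(B), P(B) = P(B|A)*P(A) + P(B|not A)*P(not A)
P(B|A)*P(A) = 0.876 * 0.315 = 0.27594
P(B|not A)*P(not A) = 0.271 * 0.685 = 0.185635
P(B) = 0.27594 + 0.185635 = 0.461575
P(A|B) = 0.27594 / 0.461575 ≈ 0.59782267

0.597823


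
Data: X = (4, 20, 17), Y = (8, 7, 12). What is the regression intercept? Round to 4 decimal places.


a = ybar - b*xbar, where b = sum((xi-xbar)(yi-ybar)) / sum((xi-xbar)^2)
n = 3, xbar = 41/3 ≈ 13.666667, ybar = 27/3 = 9
Sxy = sum((xi-xbar)(yi-ybar)) = 7
Sxx = sum((xi-xbar)^2) = 434/3 ≈ 144.666667
b = Sxy / Sxx = 3/62 ≈ 0.048387
a = 9 - 0.048387 * 13.666667 = 517/62 ≈ 8.338710

8.3387


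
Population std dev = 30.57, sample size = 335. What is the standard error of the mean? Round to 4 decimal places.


SE = sigma / sqrt(n)
sqrt(335) ≈ 18.303005
SE = 30.57 / 18.303005 ≈ 1.670218

1.6702


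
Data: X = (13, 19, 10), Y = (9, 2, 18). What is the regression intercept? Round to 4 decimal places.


a = ybar - b*xbar, where b = sum((xi-xbar)(yi-ybar)) / sum((xi-xbar)^2)
n = 3, xbar = 42/3 = 14, ybar = 29/3 ≈ 9.666667
Sxy = sum((xi-xbar)(yi-ybar)) = -71
Sxx = sum((xi-xbar)^2) = 42
b = Sxy / Sxx = -71/42 ≈ -1.690476
a = 9.666667 - (-1.690476) * 14 = 100/3 ≈ 33.333333

33.3333


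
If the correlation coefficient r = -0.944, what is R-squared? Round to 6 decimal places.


R^2 = r^2 = (-0.944)^2 = 0.891136

0.891136


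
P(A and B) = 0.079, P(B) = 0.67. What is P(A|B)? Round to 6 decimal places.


P(A|B) = P(A and B) / P(B) = 0.079 / 0.67 = 79/670 ≈ 0.11791045

0.117910


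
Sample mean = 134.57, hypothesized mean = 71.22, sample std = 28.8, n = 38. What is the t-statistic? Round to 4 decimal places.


t = (xbar - mu0) / (s/sqrt(n))
xbar - mu0 = 134.57 - 71.22 = 63.35
sqrt(38) ≈ 6.16441400
s/sqrt(n) = 28.8 / 6.16441400 ≈ 4.67197693
t = 63.35 / 4.67197693 ≈ 13.559570

13.5596


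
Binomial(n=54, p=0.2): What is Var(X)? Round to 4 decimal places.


Var = n*p*(1-p) = 54 * 0.2 * 0.8 = 8.64

8.6400


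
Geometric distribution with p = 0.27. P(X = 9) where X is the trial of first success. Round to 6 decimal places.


P = (1-p)^(k-1) * p
(1-p)^(k-1) = 0.73^8 ≈ 0.08064601
P = 0.08064601 * 0.27 ≈ 0.02177442

0.021774


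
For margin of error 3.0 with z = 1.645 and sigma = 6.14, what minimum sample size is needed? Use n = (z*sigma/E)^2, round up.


z*sigma/E = 1.645 * 6.14 / 3.0 ≈ 3.366767
(z*sigma/E)^2 ≈ 11.335118
round up: n = 12

12


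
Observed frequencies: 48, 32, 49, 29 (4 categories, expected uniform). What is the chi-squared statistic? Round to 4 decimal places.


chi2 = sum((O-E)^2/E), E = total/4
total = 158, E = 158/4 = 39.5
(48 - 39.5)^2 / 39.5 = 72.25 / 39.5 = 289/158 ≈ 1.829114
(32 - 39.5)^2 / 39.5 = 56.25 / 39.5 = 225/158 ≈ 1.424051
(49 - 39.5)^2 / 39.5 = 90.25 / 39.5 = 361/158 ≈ 2.284810
(29 - 39.5)^2 / 39.5 = 110.25 / 39.5 = 441/158 ≈ 2.791139
chi2 = 658/79 ≈ 8.329114

8.3291


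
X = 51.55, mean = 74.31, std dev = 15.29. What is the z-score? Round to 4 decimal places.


z = (X - mu) / sigma
X - mu = 51.55 - 74.31 = -22.76
z = -22.76 / 15.29 = -2276/1529 ≈ -1.488555

-1.4886


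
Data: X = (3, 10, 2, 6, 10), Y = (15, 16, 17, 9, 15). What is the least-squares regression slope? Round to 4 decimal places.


b = sum((xi-xbar)(yi-ybar)) / sum((xi-xbar)^2)
n = 5, xbar = 31/5 = 6.2, ybar = 72/5 = 14.4
Sxy = sum((xi-xbar)(yi-ybar)) = -3.4
Sxx = sum((xi-xbar)^2) = 56.8
b = Sxy / Sxx = -17/284 ≈ -0.059859

-0.0599


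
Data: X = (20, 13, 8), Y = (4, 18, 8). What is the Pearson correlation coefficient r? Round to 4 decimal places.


r = sum((xi-xbar)(yi-ybar)) / sqrt(sum((xi-xbar)^2) * sum((yi-ybar)^2))
n = 3, xbar = 41/3 ≈ 13.666667, ybar = 30/3 = 10
Sxy = sum((xi-xbar)(yi-ybar)) = -32
Sxx = sum((xi-xbar)^2) = 218/3 ≈ 72.666667
Syy = sum((yi-ybar)^2) = 104
sqrt(Sxx*Syy) ≈ 86.932924
r = Sxy / sqrt(Sxx*Syy) = -32 / 86.932924 ≈ -0.368100

-0.3681


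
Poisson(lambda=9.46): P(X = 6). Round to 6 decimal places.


P = e^(-lam) * lam^k / k!
e^(-9.46) ≈ 0.00007790659
lam^k = 9.46^6 ≈ 716715.535645
k! = 6! = 720
P = 0.00007790659 * 716715.535645 / 720 ≈ 0.077551

0.077551


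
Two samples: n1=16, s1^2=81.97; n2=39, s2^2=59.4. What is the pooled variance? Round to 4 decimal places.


sp^2 = ((n1-1)*s1^2 + (n2-1)*s2^2)/(n1+n2-2)
(n1-1)*s1^2 = 15 * 81.97 = 1229.55
(n2-1)*s2^2 = 38 * 59.4 = 2257.2
numerator = 1229.55 + 2257.2 = 3486.75
n1+n2-2 = 53
sp^2 = 3486.75 / 53 = 13947/212 ≈ 65.787736

65.7877


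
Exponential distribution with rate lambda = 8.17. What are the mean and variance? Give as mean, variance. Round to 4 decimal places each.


mean = 1/lam, var = 1/lam^2
mean = 1 / 8.17 = 100/817 ≈ 0.122399
lam^2 = 8.17^2 = 66.7489
var = 1 / 66.7489 ≈ 0.014982

0.1224, 0.0150


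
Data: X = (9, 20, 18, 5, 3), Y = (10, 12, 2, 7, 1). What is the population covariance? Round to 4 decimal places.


Cov = (1/n)*sum((xi-xbar)(yi-ybar))
n = 5, xbar = 55/5 = 11, ybar = 32/5 = 6.4
sum((xi-xbar)(yi-ybar)) = 52
Cov = 52 / 5 = 10.4

10.4000


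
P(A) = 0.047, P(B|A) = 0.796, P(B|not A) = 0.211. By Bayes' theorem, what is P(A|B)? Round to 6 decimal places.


P(A|B) = P(B|A)*P(A) / P(B), P(B) = P(B|A)*P(A) + P(B|not A)*P(not A)
P(B|A)*P(A) = 0.796 * 0.047 = 0.037412
P(B|not A)*P(not A) = 0.211 * 0.953 = 0.201083
P(B) = 0.037412 + 0.201083 = 0.238495
P(A|B) = 0.037412 / 0.238495 ≈ 0.15686702

0.156867


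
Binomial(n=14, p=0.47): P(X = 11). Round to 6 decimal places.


P = C(n,k) * p^k * (1-p)^(n-k)
C(14,11) = 364
p^k = 0.47^11 ≈ 0.0002472159
(1-p)^(n-k) = 0.53^3 = 0.148877
P = 364 * 0.0002472159 * 0.148877 ≈ 0.013397

0.013397


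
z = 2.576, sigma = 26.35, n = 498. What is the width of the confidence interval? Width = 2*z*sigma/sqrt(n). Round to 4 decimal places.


width = 2*z*sigma/sqrt(n)
2*z*sigma = 2 * 2.576 * 26.35 = 135.7552
sqrt(498) ≈ 22.315914
width = 135.7552 / 22.315914 ≈ 6.083336

6.0833


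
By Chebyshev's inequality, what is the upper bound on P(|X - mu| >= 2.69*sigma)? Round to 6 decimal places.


P <= 1/k^2
k^2 = 2.69^2 = 7.2361
1/k^2 = 1 / 7.2361 ≈ 0.13819599

0.138196


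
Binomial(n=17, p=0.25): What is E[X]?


E[X] = n*p = 17 * 0.25 = 4.25

4.25


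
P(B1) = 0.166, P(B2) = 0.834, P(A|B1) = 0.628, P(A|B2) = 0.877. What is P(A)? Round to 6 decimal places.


P(A) = P(A|B1)*P(B1) + P(A|B2)*P(B2)
P(A|B1)*P(B1) = 0.628 * 0.166 = 0.104248
P(A|B2)*P(B2) = 0.877 * 0.834 = 0.731418
P(A) = 0.104248 + 0.731418 = 0.835666

0.835666


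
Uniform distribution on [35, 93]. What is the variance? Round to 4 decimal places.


Var = (b-a)^2 / 12
(b-a)^2 = (93 - 35)^2 = 3364
Var = 3364/12 ≈ 280.333333

280.3333


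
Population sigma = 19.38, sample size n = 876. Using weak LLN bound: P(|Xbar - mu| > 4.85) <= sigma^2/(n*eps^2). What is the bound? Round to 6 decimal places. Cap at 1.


bound = min(1, sigma^2/(n*eps^2))
sigma^2 = 19.38^2 = 375.5844
n*eps^2 = 876 * 4.85^2 = 876 * 23.5225 = 20605.71
sigma^2/(n*eps^2) = 375.5844 / 20605.71 ≈ 0.01822720

0.018227


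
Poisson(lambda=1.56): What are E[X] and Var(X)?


E[X] = Var(X) = lambda = 1.56

1.56, 1.56


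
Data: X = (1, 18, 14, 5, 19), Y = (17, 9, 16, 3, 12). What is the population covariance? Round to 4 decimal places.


Cov = (1/n)*sum((xi-xbar)(yi-ybar))
n = 5, xbar = 57/5 = 11.4, ybar = 57/5 = 11.4
sum((xi-xbar)(yi-ybar)) = -3.8
Cov = -3.8 / 5 = -0.76

-0.7600


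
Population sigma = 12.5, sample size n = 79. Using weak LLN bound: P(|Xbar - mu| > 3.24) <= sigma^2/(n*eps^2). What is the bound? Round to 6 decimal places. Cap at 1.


bound = min(1, sigma^2/(n*eps^2))
sigma^2 = 12.5^2 = 156.25
n*eps^2 = 79 * 3.24^2 = 79 * 10.4976 = 829.3104
sigma^2/(n*eps^2) = 156.25 / 829.3104 ≈ 0.18840955

0.188410


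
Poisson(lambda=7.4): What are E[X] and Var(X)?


E[X] = Var(X) = lambda = 7.4

7.4, 7.4


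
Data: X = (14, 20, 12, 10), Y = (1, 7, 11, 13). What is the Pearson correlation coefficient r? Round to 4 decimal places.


r = sum((xi-xbar)(yi-ybar)) / sqrt(sum((xi-xbar)^2) * sum((yi-ybar)^2))
n = 4, xbar = 56/4 = 14, ybar = 32/4 = 8
Sxy = sum((xi-xbar)(yi-ybar)) = -32
Sxx = sum((xi-xbar)^2) = 56
Syy = sum((yi-ybar)^2) = 84
sqrt(Sxx*Syy) ≈ 68.585713
r = Sxy / sqrt(Sxx*Syy) = -32 / 68.585713 ≈ -0.466569

-0.4666


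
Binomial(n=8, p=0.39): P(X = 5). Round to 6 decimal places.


P = C(n,k) * p^k * (1-p)^(n-k)
C(8,5) = 56
p^k = 0.39^5 ≈ 0.009022420
(1-p)^(n-k) = 0.61^3 = 0.226981
P = 56 * 0.009022420 * 0.226981 ≈ 0.114683

0.114683


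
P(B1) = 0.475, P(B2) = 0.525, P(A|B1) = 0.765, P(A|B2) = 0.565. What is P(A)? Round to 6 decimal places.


P(A) = P(A|B1)*P(B1) + P(A|B2)*P(B2)
P(A|B1)*P(B1) = 0.765 * 0.475 = 0.363375
P(A|B2)*P(B2) = 0.565 * 0.525 = 0.296625
P(A) = 0.363375 + 0.296625 = 0.66

0.660000


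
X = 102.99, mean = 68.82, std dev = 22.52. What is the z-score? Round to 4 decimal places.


z = (X - mu) / sigma
X - mu = 102.99 - 68.82 = 34.17
z = 34.17 / 22.52 = 3417/2252 ≈ 1.517318

1.5173


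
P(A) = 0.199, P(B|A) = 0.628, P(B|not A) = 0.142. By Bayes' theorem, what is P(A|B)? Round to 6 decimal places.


P(A|B) = P(B|A)*P(A) / P(B), P(B) = P(B|A)*P(A) + P(B|not A)*P(not A)
P(B|A)*P(A) = 0.628 * 0.199 = 0.124972
P(B|not A)*P(not A) = 0.142 * 0.801 = 0.113742
P(B) = 0.124972 + 0.113742 = 0.238714
P(A|B) = 0.124972 / 0.238714 ≈ 0.52352187

0.523522


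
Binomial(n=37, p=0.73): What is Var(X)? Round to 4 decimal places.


Var = n*p*(1-p) = 37 * 0.73 * 0.27 = 7.2927

7.2927


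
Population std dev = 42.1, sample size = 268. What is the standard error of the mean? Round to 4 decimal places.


SE = sigma / sqrt(n)
sqrt(268) ≈ 16.370706
SE = 42.1 / 16.370706 ≈ 2.571667

2.5717


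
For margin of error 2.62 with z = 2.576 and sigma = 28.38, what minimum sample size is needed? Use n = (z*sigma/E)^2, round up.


z*sigma/E = 2.576 * 28.38 / 2.62 ≈ 27.903389
(z*sigma/E)^2 ≈ 778.599135
round up: n = 779

779


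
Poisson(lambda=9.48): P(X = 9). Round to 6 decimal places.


P = e^(-lam) * lam^k / k!
e^(-9.48) ≈ 0.00007636394
lam^k = 9.48^9 ≈ 618407910.106956
k! = 9! = 362880
P = 0.00007636394 * 618407910.106956 / 362880 ≈ 0.130137

0.130137


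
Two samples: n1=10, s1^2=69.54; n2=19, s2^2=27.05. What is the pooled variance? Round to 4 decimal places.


sp^2 = ((n1-1)*s1^2 + (n2-1)*s2^2)/(n1+n2-2)
(n1-1)*s1^2 = 9 * 69.54 = 625.86
(n2-1)*s2^2 = 18 * 27.05 = 486.9
numerator = 625.86 + 486.9 = 1112.76
n1+n2-2 = 27
sp^2 = 1112.76 / 27 = 3091/75 ≈ 41.213333

41.2133


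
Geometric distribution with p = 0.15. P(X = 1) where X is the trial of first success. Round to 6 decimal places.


P = (1-p)^(k-1) * p
(1-p)^(k-1) = 0.85^0 = 1
P = 1 * 0.15 = 0.15

0.150000


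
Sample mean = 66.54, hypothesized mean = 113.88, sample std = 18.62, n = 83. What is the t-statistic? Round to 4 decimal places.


t = (xbar - mu0) / (s/sqrt(n))
xbar - mu0 = 66.54 - 113.88 = -47.34
sqrt(83) ≈ 9.11043358
s/sqrt(n) = 18.62 / 9.11043358 ≈ 2.04381052
t = -47.34 / 2.04381052 ≈ -23.162617

-23.1626


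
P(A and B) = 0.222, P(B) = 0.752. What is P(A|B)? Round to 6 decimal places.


P(A|B) = P(A and B) / P(B) = 0.222 / 0.752 = 111/376 ≈ 0.29521277

0.295213


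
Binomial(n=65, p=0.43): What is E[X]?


E[X] = n*p = 65 * 0.43 = 27.95

27.95


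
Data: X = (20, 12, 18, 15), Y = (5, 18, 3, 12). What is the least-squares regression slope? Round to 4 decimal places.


b = sum((xi-xbar)(yi-ybar)) / sum((xi-xbar)^2)
n = 4, xbar = 65/4 = 16.25, ybar = 38/4 = 9.5
Sxy = sum((xi-xbar)(yi-ybar)) = -67.5
Sxx = sum((xi-xbar)^2) = 36.75
b = Sxy / Sxx = -90/49 ≈ -1.836735

-1.8367


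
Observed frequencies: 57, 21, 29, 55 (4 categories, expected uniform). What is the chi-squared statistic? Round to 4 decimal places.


chi2 = sum((O-E)^2/E), E = total/4
total = 162, E = 162/4 = 40.5
(57 - 40.5)^2 / 40.5 = 272.25 / 40.5 = 121/18 ≈ 6.722222
(21 - 40.5)^2 / 40.5 = 380.25 / 40.5 = 169/18 ≈ 9.388889
(29 - 40.5)^2 / 40.5 = 132.25 / 40.5 = 529/162 ≈ 3.265432
(55 - 40.5)^2 / 40.5 = 210.25 / 40.5 = 841/162 ≈ 5.191358
chi2 = 1990/81 ≈ 24.567901

24.5679


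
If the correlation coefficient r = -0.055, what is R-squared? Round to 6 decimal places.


R^2 = r^2 = (-0.055)^2 = 0.003025

0.003025


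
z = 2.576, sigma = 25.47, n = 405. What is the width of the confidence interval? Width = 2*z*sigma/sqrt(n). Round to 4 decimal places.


width = 2*z*sigma/sqrt(n)
2*z*sigma = 2 * 2.576 * 25.47 = 131.22144
sqrt(405) ≈ 20.124612
width = 131.22144 / 20.124612 ≈ 6.520446

6.5204


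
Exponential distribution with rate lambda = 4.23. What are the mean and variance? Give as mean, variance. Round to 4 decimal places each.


mean = 1/lam, var = 1/lam^2
mean = 1 / 4.23 = 100/423 ≈ 0.236407
lam^2 = 4.23^2 = 17.8929
var = 1 / 17.8929 ≈ 0.055888

0.2364, 0.0559


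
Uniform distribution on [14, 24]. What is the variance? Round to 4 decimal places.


Var = (b-a)^2 / 12
(b-a)^2 = (24 - 14)^2 = 100
Var = 100/12 ≈ 8.333333

8.3333


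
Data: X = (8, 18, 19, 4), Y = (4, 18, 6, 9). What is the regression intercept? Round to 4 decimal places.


a = ybar - b*xbar, where b = sum((xi-xbar)(yi-ybar)) / sum((xi-xbar)^2)
n = 4, xbar = 49/4 = 12.25, ybar = 37/4 = 9.25
Sxy = sum((xi-xbar)(yi-ybar)) = 52.75
Sxx = sum((xi-xbar)^2) = 164.75
b = Sxy / Sxx = 211/659 ≈ 0.320182
a = 9.25 - 0.320182 * 12.25 = 3511/659 ≈ 5.327769

5.3278


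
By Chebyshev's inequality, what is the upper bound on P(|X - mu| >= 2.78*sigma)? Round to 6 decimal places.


P <= 1/k^2
k^2 = 2.78^2 = 7.7284
1/k^2 = 1 / 7.7284 ≈ 0.12939289

0.129393


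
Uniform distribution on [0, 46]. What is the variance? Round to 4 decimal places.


Var = (b-a)^2 / 12
(b-a)^2 = (46 - 0)^2 = 2116
Var = 2116/12 ≈ 176.333333

176.3333


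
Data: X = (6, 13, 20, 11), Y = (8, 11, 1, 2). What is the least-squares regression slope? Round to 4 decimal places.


b = sum((xi-xbar)(yi-ybar)) / sum((xi-xbar)^2)
n = 4, xbar = 50/4 = 12.5, ybar = 22/4 = 5.5
Sxy = sum((xi-xbar)(yi-ybar)) = -42
Sxx = sum((xi-xbar)^2) = 101
b = Sxy / Sxx = -42/101 ≈ -0.415842

-0.4158


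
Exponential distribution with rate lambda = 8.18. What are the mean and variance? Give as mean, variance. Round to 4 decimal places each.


mean = 1/lam, var = 1/lam^2
mean = 1 / 8.18 = 50/409 ≈ 0.122249
lam^2 = 8.18^2 = 66.9124
var = 1 / 66.9124 ≈ 0.014945

0.1222, 0.0149


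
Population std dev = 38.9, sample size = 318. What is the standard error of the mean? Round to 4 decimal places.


SE = sigma / sqrt(n)
sqrt(318) ≈ 17.832555
SE = 38.9 / 17.832555 ≈ 2.181404

2.1814


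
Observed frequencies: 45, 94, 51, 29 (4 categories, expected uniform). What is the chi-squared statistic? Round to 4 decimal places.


chi2 = sum((O-E)^2/E), E = total/4
total = 219, E = 219/4 = 54.75
(45 - 54.75)^2 / 54.75 = 95.0625 / 54.75 = 507/292 ≈ 1.736301
(94 - 54.75)^2 / 54.75 = 1540.5625 / 54.75 = 24649/876 ≈ 28.138128
(51 - 54.75)^2 / 54.75 = 14.0625 / 54.75 = 75/292 ≈ 0.256849
(29 - 54.75)^2 / 54.75 = 663.0625 / 54.75 = 10609/876 ≈ 12.110731
chi2 = 9251/219 ≈ 42.242009

42.2420


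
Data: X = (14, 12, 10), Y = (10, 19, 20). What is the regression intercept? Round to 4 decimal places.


a = ybar - b*xbar, where b = sum((xi-xbar)(yi-ybar)) / sum((xi-xbar)^2)
n = 3, xbar = 36/3 = 12, ybar = 49/3 ≈ 16.333333
Sxy = sum((xi-xbar)(yi-ybar)) = -20
Sxx = sum((xi-xbar)^2) = 8
b = Sxy / Sxx = -2.5
a = 16.333333 - (-2.5) * 12 = 139/3 ≈ 46.333333

46.3333


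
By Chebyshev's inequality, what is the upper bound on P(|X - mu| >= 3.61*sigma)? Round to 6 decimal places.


P <= 1/k^2
k^2 = 3.61^2 = 13.0321
1/k^2 = 1 / 13.0321 ≈ 0.07673360

0.076734


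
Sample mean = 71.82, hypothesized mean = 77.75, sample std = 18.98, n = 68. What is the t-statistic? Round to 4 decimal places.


t = (xbar - mu0) / (s/sqrt(n))
xbar - mu0 = 71.82 - 77.75 = -5.93
sqrt(68) ≈ 8.24621125
s/sqrt(n) = 18.98 / 8.24621125 ≈ 2.30166308
t = -5.93 / 2.30166308 ≈ -2.576398

-2.5764


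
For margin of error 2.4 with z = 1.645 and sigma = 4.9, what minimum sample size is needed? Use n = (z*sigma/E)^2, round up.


z*sigma/E = 1.645 * 4.9 / 2.4 = 16121/4800 ≈ 3.358542
(z*sigma/E)^2 ≈ 11.279802
round up: n = 12

12


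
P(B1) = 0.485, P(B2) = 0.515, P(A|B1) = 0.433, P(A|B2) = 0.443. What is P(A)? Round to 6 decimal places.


P(A) = P(A|B1)*P(B1) + P(A|B2)*P(B2)
P(A|B1)*P(B1) = 0.433 * 0.485 = 0.210005
P(A|B2)*P(B2) = 0.443 * 0.515 = 0.228145
P(A) = 0.210005 + 0.228145 = 0.43815

0.438150


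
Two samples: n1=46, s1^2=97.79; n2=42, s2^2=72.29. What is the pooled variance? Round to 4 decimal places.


sp^2 = ((n1-1)*s1^2 + (n2-1)*s2^2)/(n1+n2-2)
(n1-1)*s1^2 = 45 * 97.79 = 4400.55
(n2-1)*s2^2 = 41 * 72.29 = 2963.89
numerator = 4400.55 + 2963.89 = 7364.44
n1+n2-2 = 86
sp^2 = 7364.44 / 86 = 184111/2150 ≈ 85.633023

85.6330


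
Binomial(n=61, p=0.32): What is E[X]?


E[X] = n*p = 61 * 0.32 = 19.52

19.52


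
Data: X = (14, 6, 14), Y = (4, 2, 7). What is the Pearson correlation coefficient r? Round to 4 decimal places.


r = sum((xi-xbar)(yi-ybar)) / sqrt(sum((xi-xbar)^2) * sum((yi-ybar)^2))
n = 3, xbar = 34/3 ≈ 11.333333, ybar = 13/3 ≈ 4.333333
Sxy = sum((xi-xbar)(yi-ybar)) = 56/3 ≈ 18.666667
Sxx = sum((xi-xbar)^2) = 128/3 ≈ 42.666667
Syy = sum((yi-ybar)^2) = 38/3 ≈ 12.666667
sqrt(Sxx*Syy) ≈ 23.247461
r = Sxy / sqrt(Sxx*Syy) = 18.666667 / 23.247461 ≈ 0.802955

0.8030


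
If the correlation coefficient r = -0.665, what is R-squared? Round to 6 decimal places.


R^2 = r^2 = (-0.665)^2 = 0.442225

0.442225


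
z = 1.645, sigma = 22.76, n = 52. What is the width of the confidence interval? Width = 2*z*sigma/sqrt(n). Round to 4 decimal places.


width = 2*z*sigma/sqrt(n)
2*z*sigma = 2 * 1.645 * 22.76 = 74.8804
sqrt(52) ≈ 7.211103
width = 74.8804 / 7.211103 ≈ 10.384043

10.3840


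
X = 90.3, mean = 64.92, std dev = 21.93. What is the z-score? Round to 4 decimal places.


z = (X - mu) / sigma
X - mu = 90.3 - 64.92 = 25.38
z = 25.38 / 21.93 = 846/731 ≈ 1.157319

1.1573


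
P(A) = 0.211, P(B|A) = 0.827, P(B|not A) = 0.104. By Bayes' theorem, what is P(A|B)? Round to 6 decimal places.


P(A|B) = P(B|A)*P(A) / P(B), P(B) = P(B|A)*P(A) + P(B|not A)*P(not A)
P(B|A)*P(A) = 0.827 * 0.211 = 0.174497
P(B|not A)*P(not A) = 0.104 * 0.789 = 0.082056
P(B) = 0.174497 + 0.082056 = 0.256553
P(A|B) = 0.174497 / 0.256553 ≈ 0.68015966

0.680160


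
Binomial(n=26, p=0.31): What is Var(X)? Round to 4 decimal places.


Var = n*p*(1-p) = 26 * 0.31 * 0.69 = 5.5614

5.5614


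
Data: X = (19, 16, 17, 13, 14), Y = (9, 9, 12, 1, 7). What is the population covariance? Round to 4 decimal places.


Cov = (1/n)*sum((xi-xbar)(yi-ybar))
n = 5, xbar = 79/5 = 15.8, ybar = 38/5 = 7.6
sum((xi-xbar)(yi-ybar)) = 29.6
Cov = 29.6 / 5 = 5.92

5.9200


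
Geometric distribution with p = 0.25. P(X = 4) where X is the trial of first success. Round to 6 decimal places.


P = (1-p)^(k-1) * p
(1-p)^(k-1) = 0.75^3 = 0.421875
P = 0.421875 * 0.25 = 27/256 ≈ 0.1054688

0.105469


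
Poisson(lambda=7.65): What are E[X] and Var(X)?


E[X] = Var(X) = lambda = 7.65

7.65, 7.65


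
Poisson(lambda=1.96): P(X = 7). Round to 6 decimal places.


P = e^(-lam) * lam^k / k!
e^(-1.96) ≈ 0.1408584
lam^k = 1.96^7 ≈ 111.120068
k! = 7! = 5040
P = 0.1408584 * 111.120068 / 5040 ≈ 0.003106

0.003106


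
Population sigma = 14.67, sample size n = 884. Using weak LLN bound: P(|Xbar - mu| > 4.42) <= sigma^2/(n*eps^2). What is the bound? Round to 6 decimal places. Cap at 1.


bound = min(1, sigma^2/(n*eps^2))
sigma^2 = 14.67^2 = 215.2089
n*eps^2 = 884 * 4.42^2 = 884 * 19.5364 = 17270.1776
sigma^2/(n*eps^2) = 215.2089 / 17270.1776 ≈ 0.01246130

0.012461


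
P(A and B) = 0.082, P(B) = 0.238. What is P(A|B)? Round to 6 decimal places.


P(A|B) = P(A and B) / P(B) = 0.082 / 0.238 = 41/119 ≈ 0.34453782

0.344538


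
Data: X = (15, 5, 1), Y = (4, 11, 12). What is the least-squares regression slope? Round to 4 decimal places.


b = sum((xi-xbar)(yi-ybar)) / sum((xi-xbar)^2)
n = 3, xbar = 21/3 = 7, ybar = 27/3 = 9
Sxy = sum((xi-xbar)(yi-ybar)) = -62
Sxx = sum((xi-xbar)^2) = 104
b = Sxy / Sxx = -31/52 ≈ -0.596154

-0.5962


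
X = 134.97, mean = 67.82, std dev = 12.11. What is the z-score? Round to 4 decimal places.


z = (X - mu) / sigma
X - mu = 134.97 - 67.82 = 67.15
z = 67.15 / 12.11 = 6715/1211 ≈ 5.545004

5.5450


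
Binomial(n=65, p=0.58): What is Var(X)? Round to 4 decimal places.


Var = n*p*(1-p) = 65 * 0.58 * 0.42 = 15.834

15.8340


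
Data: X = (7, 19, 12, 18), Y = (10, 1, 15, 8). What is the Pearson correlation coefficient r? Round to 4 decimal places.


r = sum((xi-xbar)(yi-ybar)) / sqrt(sum((xi-xbar)^2) * sum((yi-ybar)^2))
n = 4, xbar = 56/4 = 14, ybar = 34/4 = 8.5
Sxy = sum((xi-xbar)(yi-ybar)) = -63
Sxx = sum((xi-xbar)^2) = 94
Syy = sum((yi-ybar)^2) = 101
sqrt(Sxx*Syy) ≈ 97.437159
r = Sxy / sqrt(Sxx*Syy) = -63 / 97.437159 ≈ -0.646571

-0.6466


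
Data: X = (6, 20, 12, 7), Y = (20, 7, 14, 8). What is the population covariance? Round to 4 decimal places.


Cov = (1/n)*sum((xi-xbar)(yi-ybar))
n = 4, xbar = 45/4 = 11.25, ybar = 49/4 = 12.25
sum((xi-xbar)(yi-ybar)) = -67.25
Cov = -67.25 / 4 = -16.8125

-16.8125


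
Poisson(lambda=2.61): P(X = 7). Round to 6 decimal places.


P = e^(-lam) * lam^k / k!
e^(-2.61) ≈ 0.07353454
lam^k = 2.61^7 ≈ 825.056236
k! = 7! = 5040
P = 0.07353454 * 825.056236 / 5040 ≈ 0.012038

0.012038


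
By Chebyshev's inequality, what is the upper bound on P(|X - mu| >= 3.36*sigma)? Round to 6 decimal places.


P <= 1/k^2
k^2 = 3.36^2 = 11.2896
1/k^2 = 1 / 11.2896 = 625/7056 ≈ 0.08857710

0.088577


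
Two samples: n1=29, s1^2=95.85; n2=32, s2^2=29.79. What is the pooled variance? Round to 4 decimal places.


sp^2 = ((n1-1)*s1^2 + (n2-1)*s2^2)/(n1+n2-2)
(n1-1)*s1^2 = 28 * 95.85 = 2683.8
(n2-1)*s2^2 = 31 * 29.79 = 923.49
numerator = 2683.8 + 923.49 = 3607.29
n1+n2-2 = 59
sp^2 = 3607.29 / 59 = 360729/5900 ≈ 61.140508

61.1405


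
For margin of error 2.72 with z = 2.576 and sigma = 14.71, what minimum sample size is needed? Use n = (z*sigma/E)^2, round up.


z*sigma/E = 2.576 * 14.71 / 2.72 ≈ 13.931235
(z*sigma/E)^2 ≈ 194.079317
round up: n = 195

195


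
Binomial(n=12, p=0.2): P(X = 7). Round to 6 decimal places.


P = C(n,k) * p^k * (1-p)^(n-k)
C(12,7) = 792
p^k = 0.2^7 = 0.0000128
(1-p)^(n-k) = 0.8^5 = 0.32768
P = 792 * 0.0000128 * 0.32768 ≈ 0.003322

0.003322


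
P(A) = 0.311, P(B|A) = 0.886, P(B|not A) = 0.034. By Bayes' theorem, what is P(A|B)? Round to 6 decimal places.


P(A|B) = P(B|A)*P(A) / P(B), P(B) = P(B|A)*P(A) + P(B|not A)*P(not A)
P(B|A)*P(A) = 0.886 * 0.311 = 0.275546
P(B|not A)*P(not A) = 0.034 * 0.689 = 0.023426
P(B) = 0.275546 + 0.023426 = 0.298972
P(A|B) = 0.275546 / 0.298972 ≈ 0.92164484

0.921645


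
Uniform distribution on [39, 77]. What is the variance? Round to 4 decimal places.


Var = (b-a)^2 / 12
(b-a)^2 = (77 - 39)^2 = 1444
Var = 1444/12 ≈ 120.333333

120.3333


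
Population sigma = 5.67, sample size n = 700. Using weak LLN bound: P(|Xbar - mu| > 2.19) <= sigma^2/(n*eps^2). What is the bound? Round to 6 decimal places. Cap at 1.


bound = min(1, sigma^2/(n*eps^2))
sigma^2 = 5.67^2 = 32.1489
n*eps^2 = 700 * 2.19^2 = 700 * 4.7961 = 3357.27
sigma^2/(n*eps^2) = 32.1489 / 3357.27 ≈ 0.00957591

0.009576


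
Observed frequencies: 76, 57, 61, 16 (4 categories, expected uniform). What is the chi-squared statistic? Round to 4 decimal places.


chi2 = sum((O-E)^2/E), E = total/4
total = 210, E = 210/4 = 52.5
(76 - 52.5)^2 / 52.5 = 552.25 / 52.5 = 2209/210 ≈ 10.519048
(57 - 52.5)^2 / 52.5 = 20.25 / 52.5 = 27/70 ≈ 0.385714
(61 - 52.5)^2 / 52.5 = 72.25 / 52.5 = 289/210 ≈ 1.376190
(16 - 52.5)^2 / 52.5 = 1332.25 / 52.5 = 5329/210 ≈ 25.376190
chi2 = 1318/35 ≈ 37.657143

37.6571


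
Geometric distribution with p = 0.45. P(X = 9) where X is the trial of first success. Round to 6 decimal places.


P = (1-p)^(k-1) * p
(1-p)^(k-1) = 0.55^8 ≈ 0.008373394
P = 0.008373394 * 0.45 ≈ 0.003768027

0.003768


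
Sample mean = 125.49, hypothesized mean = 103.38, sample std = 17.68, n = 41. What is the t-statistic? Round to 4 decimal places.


t = (xbar - mu0) / (s/sqrt(n))
xbar - mu0 = 125.49 - 103.38 = 22.11
sqrt(41) ≈ 6.40312424
s/sqrt(n) = 17.68 / 6.40312424 ≈ 2.76115211
t = 22.11 / 2.76115211 ≈ 8.007527

8.0075


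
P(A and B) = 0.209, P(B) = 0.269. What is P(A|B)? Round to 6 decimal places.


P(A|B) = P(A and B) / P(B) = 0.209 / 0.269 = 209/269 ≈ 0.77695167

0.776952


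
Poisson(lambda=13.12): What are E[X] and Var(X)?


E[X] = Var(X) = lambda = 13.12

13.12, 13.12


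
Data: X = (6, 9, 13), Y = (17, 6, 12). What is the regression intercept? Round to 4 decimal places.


a = ybar - b*xbar, where b = sum((xi-xbar)(yi-ybar)) / sum((xi-xbar)^2)
n = 3, xbar = 28/3 ≈ 9.333333, ybar = 35/3 ≈ 11.666667
Sxy = sum((xi-xbar)(yi-ybar)) = -44/3 ≈ -14.666667
Sxx = sum((xi-xbar)^2) = 74/3 ≈ 24.666667
b = Sxy / Sxx = -22/37 ≈ -0.594595
a = 11.666667 - (-0.594595) * 9.333333 = 637/37 ≈ 17.216216

17.2162


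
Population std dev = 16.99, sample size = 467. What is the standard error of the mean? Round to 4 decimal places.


SE = sigma / sqrt(n)
sqrt(467) ≈ 21.610183
SE = 16.99 / 21.610183 ≈ 0.786203

0.7862


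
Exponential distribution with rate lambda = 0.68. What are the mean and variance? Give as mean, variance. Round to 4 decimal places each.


mean = 1/lam, var = 1/lam^2
mean = 1 / 0.68 = 25/17 ≈ 1.470588
lam^2 = 0.68^2 = 0.4624
var = 1 / 0.4624 = 625/289 ≈ 2.162630

1.4706, 2.1626


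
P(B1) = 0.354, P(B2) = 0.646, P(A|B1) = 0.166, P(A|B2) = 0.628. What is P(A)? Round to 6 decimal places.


P(A) = P(A|B1)*P(B1) + P(A|B2)*P(B2)
P(A|B1)*P(B1) = 0.166 * 0.354 = 0.058764
P(A|B2)*P(B2) = 0.628 * 0.646 = 0.405688
P(A) = 0.058764 + 0.405688 = 0.464452

0.464452


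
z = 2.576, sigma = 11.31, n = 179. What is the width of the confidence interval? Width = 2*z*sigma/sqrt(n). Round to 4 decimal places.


width = 2*z*sigma/sqrt(n)
2*z*sigma = 2 * 2.576 * 11.31 = 58.26912
sqrt(179) ≈ 13.379088
width = 58.26912 / 13.379088 ≈ 4.355239

4.3552


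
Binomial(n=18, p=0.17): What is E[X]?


E[X] = n*p = 18 * 0.17 = 3.06

3.06


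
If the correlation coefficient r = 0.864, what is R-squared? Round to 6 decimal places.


R^2 = r^2 = (0.864)^2 = 0.746496

0.746496


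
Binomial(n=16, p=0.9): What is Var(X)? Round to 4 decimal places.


Var = n*p*(1-p) = 16 * 0.9 * 0.1 = 1.44

1.4400


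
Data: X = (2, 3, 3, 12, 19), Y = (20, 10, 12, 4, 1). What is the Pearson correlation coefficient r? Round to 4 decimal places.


r = sum((xi-xbar)(yi-ybar)) / sqrt(sum((xi-xbar)^2) * sum((yi-ybar)^2))
n = 5, xbar = 39/5 = 7.8, ybar = 47/5 = 9.4
Sxy = sum((xi-xbar)(yi-ybar)) = -193.6
Sxx = sum((xi-xbar)^2) = 222.8
Syy = sum((yi-ybar)^2) = 219.2
sqrt(Sxx*Syy) ≈ 220.992670
r = Sxy / sqrt(Sxx*Syy) = -193.6 / 220.992670 ≈ -0.876047

-0.8760


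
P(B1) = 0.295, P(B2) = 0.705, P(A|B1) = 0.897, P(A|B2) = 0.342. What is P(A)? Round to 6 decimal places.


P(A) = P(A|B1)*P(B1) + P(A|B2)*P(B2)
P(A|B1)*P(B1) = 0.897 * 0.295 = 0.264615
P(A|B2)*P(B2) = 0.342 * 0.705 = 0.24111
P(A) = 0.264615 + 0.24111 = 0.505725

0.505725


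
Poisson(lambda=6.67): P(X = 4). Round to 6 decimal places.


P = e^(-lam) * lam^k / k!
e^(-6.67) ≈ 0.001268399
lam^k = 6.67^4 ≈ 1979.262223
k! = 4! = 24
P = 0.001268399 * 1979.262223 / 24 ≈ 0.104604

0.104604


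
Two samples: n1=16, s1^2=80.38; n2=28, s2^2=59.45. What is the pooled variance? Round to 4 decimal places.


sp^2 = ((n1-1)*s1^2 + (n2-1)*s2^2)/(n1+n2-2)
(n1-1)*s1^2 = 15 * 80.38 = 1205.7
(n2-1)*s2^2 = 27 * 59.45 = 1605.15
numerator = 1205.7 + 1605.15 = 2810.85
n1+n2-2 = 42
sp^2 = 2810.85 / 42 = 66.925

66.9250


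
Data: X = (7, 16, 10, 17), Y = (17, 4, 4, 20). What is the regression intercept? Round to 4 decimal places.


a = ybar - b*xbar, where b = sum((xi-xbar)(yi-ybar)) / sum((xi-xbar)^2)
n = 4, xbar = 50/4 = 12.5, ybar = 45/4 = 11.25
Sxy = sum((xi-xbar)(yi-ybar)) = 0.5
Sxx = sum((xi-xbar)^2) = 69
b = Sxy / Sxx = 1/138 ≈ 0.007246
a = 11.25 - 0.007246 * 12.5 = 770/69 ≈ 11.159420

11.1594


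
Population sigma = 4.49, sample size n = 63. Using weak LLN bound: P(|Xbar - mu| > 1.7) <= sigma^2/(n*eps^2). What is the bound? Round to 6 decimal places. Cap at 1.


bound = min(1, sigma^2/(n*eps^2))
sigma^2 = 4.49^2 = 20.1601
n*eps^2 = 63 * 1.7^2 = 63 * 2.89 = 182.07
sigma^2/(n*eps^2) = 20.1601 / 182.07 ≈ 0.11072719

0.110727


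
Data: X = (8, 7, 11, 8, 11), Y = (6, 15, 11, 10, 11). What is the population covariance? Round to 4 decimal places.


Cov = (1/n)*sum((xi-xbar)(yi-ybar))
n = 5, xbar = 45/5 = 9, ybar = 53/5 = 10.6
sum((xi-xbar)(yi-ybar)) = -2
Cov = -2 / 5 = -0.4

-0.4000


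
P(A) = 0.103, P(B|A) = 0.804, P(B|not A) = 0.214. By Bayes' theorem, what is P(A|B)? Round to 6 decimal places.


P(A|B) = P(B|A)*P(A) / P(B), P(B) = P(B|A)*P(A) + P(B|not A)*P(not A)
P(B|A)*P(A) = 0.804 * 0.103 = 0.082812
P(B|not A)*P(not A) = 0.214 * 0.897 = 0.191958
P(B) = 0.082812 + 0.191958 = 0.27477
P(A|B) = 0.082812 / 0.27477 ≈ 0.30138661

0.301387


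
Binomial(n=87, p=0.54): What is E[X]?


E[X] = n*p = 87 * 0.54 = 46.98

46.98


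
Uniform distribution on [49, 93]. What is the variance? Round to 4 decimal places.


Var = (b-a)^2 / 12
(b-a)^2 = (93 - 49)^2 = 1936
Var = 1936/12 ≈ 161.333333

161.3333


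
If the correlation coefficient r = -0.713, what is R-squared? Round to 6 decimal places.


R^2 = r^2 = (-0.713)^2 = 0.508369

0.508369


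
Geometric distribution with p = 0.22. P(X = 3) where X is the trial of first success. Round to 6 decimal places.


P = (1-p)^(k-1) * p
(1-p)^(k-1) = 0.78^2 = 0.6084
P = 0.6084 * 0.22 = 0.133848

0.133848
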